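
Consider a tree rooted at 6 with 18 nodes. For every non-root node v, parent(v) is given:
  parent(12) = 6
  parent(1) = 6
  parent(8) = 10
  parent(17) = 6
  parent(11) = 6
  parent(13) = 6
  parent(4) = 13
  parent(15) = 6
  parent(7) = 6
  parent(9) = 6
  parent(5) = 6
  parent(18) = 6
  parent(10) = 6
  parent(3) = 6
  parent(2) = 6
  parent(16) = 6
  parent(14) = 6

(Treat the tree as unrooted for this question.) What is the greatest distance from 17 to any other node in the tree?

3

Distances from 17 peak at 3, attained at 4 (8 also at distance 3).
17 – 6 – 13 – 4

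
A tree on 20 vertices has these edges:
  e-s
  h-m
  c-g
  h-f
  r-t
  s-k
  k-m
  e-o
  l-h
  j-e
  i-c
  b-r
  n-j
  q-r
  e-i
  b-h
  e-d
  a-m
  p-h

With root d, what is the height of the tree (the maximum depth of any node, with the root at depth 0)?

8

q sits deepest: d-e-s-k-m-h-b-r-q — 8 edges from the root.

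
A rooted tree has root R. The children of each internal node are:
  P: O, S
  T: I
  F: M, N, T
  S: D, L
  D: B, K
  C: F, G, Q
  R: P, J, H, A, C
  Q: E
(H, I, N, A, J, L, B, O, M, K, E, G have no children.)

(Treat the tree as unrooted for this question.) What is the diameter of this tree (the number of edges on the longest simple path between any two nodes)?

8

Starting from I, a farthest node is K at distance 8.
One longest path: I – T – F – C – R – P – S – D – K.
So the diameter is 8.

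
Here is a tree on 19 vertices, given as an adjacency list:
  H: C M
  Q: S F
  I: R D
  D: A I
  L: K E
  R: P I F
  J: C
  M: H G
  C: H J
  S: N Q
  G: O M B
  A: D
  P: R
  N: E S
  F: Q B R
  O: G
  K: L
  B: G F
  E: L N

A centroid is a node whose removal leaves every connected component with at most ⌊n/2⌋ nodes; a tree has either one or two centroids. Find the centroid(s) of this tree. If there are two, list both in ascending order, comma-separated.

Removing F splits the tree into components of sizes 7, 6, 5; the largest is 7 ≤ ⌊19/2⌋ = 9.
Every other node leaves some component of size > 9, so the centroid is unique.

F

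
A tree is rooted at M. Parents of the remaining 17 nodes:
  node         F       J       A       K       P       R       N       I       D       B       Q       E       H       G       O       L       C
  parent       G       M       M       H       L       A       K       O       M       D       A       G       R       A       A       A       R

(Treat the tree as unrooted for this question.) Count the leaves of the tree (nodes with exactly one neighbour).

The leaves are B, C, E, F, I, J, N, P, Q.
That is 9 leaves.

9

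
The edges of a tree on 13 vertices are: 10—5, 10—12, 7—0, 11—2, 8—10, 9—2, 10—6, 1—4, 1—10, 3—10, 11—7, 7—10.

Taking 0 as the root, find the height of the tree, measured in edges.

A deepest node is 9, reached by 0 → 7 → 11 → 2 → 9.
That path has 4 edges, so the height is 4.

4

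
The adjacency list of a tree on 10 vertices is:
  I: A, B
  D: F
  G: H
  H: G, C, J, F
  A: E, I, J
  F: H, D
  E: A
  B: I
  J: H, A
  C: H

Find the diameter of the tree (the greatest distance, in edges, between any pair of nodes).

BFS from B reaches D last, at distance 6; BFS from D confirms no node is farther.
Path: B - I - A - J - H - F - D.

6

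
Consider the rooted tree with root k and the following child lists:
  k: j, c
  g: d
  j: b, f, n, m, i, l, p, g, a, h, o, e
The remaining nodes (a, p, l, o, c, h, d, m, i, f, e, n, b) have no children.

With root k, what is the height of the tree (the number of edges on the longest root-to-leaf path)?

3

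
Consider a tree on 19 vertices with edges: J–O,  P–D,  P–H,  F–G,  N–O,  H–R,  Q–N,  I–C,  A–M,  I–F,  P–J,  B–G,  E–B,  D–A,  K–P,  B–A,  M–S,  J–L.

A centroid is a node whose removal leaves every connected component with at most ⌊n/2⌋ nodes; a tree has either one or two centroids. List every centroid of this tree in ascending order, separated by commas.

If D is removed the pieces have sizes 9, 9, all ≤ ⌊19/2⌋ = 9.
Every other node leaves some component of size > 9, so the centroid is unique.

D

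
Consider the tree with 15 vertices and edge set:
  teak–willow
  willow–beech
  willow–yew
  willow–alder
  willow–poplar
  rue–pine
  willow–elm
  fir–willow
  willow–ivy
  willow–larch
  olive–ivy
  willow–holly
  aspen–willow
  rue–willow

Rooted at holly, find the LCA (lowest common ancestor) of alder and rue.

Ancestors of alder (toward the root): alder, willow, holly.
Ancestors of rue: rue, willow, holly.
The deepest node appearing in both lists is willow.

willow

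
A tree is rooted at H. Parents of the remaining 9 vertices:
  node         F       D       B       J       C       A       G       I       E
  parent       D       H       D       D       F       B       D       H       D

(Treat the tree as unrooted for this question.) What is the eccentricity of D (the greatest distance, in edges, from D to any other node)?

2

The node farthest from D is C (I, A also at distance 2), via D-F-C — 2 edges.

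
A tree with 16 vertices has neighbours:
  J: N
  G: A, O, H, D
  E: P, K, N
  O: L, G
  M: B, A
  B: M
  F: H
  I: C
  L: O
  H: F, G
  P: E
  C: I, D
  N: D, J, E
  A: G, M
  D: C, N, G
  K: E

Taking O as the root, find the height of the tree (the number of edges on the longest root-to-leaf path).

P sits deepest: O–G–D–N–E–P — 5 edges from the root.

5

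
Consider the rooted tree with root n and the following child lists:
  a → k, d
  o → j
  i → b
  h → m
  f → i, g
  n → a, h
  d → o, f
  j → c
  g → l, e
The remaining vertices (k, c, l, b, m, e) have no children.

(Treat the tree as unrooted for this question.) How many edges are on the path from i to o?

3

Walking from i: i - f - d - o. Length 3.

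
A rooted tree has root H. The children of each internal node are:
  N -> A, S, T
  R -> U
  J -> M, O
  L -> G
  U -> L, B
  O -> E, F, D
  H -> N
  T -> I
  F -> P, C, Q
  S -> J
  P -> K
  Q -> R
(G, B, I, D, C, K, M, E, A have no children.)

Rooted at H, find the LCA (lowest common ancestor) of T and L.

T's ancestor chain is T, N, H and L's is L, U, R, Q, F, O, J, S, N, H; they first meet at N.

N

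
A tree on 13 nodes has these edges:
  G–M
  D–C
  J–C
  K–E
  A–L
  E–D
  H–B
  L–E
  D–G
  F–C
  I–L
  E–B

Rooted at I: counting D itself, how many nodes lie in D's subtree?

6

D's subtree: {D, C, G, J, F, M}, size 6.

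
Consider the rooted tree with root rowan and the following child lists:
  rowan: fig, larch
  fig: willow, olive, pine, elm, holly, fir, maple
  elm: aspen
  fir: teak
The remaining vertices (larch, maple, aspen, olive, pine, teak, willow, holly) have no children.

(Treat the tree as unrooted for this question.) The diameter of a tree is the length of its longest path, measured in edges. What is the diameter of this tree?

BFS from teak reaches aspen last, at distance 4; BFS from aspen confirms no node is farther.
Path: teak-fir-fig-elm-aspen.

4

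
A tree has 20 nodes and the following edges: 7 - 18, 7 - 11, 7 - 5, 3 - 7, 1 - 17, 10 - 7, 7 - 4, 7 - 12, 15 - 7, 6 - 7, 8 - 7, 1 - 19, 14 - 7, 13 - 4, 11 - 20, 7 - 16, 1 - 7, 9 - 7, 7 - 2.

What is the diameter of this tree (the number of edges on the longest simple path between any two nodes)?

A longest path is 20-11-7-1-19, with 4 edges.

4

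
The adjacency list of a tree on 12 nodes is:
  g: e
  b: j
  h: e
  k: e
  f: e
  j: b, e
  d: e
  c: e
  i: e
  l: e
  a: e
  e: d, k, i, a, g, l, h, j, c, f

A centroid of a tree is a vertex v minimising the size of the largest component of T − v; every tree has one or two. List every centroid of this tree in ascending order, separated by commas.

e

Delete e: the remaining components have sizes 2, 1, 1, 1, 1, 1, 1, 1, 1, 1. Max 2 ≤ 6, so e is a centroid.
Every other node leaves some component of size > 6, so the centroid is unique.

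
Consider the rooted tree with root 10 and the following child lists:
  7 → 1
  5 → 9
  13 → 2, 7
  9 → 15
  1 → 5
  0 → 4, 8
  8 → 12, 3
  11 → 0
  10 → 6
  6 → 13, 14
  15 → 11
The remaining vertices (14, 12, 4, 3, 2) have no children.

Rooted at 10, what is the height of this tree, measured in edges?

11

A deepest node is 12, reached by 10–6–13–7–1–5–9–15–11–0–8–12.
That path has 11 edges, so the height is 11.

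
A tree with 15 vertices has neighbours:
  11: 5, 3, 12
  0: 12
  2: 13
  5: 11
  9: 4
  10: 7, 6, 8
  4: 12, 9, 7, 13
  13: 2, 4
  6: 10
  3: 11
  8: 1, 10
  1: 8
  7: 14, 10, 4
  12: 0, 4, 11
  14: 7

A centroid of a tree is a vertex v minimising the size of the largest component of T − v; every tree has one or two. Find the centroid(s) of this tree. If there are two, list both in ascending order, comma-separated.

4

If 4 is removed the pieces have sizes 6, 5, 2, 1, all ≤ ⌊15/2⌋ = 7.
No neighbour of 4 does as well, so 4 is the unique centroid.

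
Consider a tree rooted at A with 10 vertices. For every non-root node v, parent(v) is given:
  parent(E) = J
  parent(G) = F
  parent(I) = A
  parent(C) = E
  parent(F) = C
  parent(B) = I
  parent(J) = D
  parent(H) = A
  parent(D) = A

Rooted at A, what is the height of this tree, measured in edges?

6

The longest root-to-leaf path is A – D – J – E – C – F – G (6 edges).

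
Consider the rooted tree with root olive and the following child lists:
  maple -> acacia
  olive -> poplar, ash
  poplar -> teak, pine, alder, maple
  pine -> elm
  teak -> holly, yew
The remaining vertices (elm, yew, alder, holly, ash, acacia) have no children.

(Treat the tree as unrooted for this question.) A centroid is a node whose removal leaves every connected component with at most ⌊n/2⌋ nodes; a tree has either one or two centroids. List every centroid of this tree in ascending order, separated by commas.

Delete poplar: the remaining components have sizes 3, 2, 2, 2, 1. Max 3 ≤ 5, so poplar is a centroid.
Every other node leaves some component of size > 5, so the centroid is unique.

poplar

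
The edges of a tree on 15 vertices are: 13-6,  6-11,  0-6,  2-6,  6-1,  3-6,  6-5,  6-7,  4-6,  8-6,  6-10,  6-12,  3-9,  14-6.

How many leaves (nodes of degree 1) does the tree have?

The leaves are 0, 1, 2, 4, 5, 7, 8, 9, 10, 11, 12, 13, 14.
That is 13 leaves.

13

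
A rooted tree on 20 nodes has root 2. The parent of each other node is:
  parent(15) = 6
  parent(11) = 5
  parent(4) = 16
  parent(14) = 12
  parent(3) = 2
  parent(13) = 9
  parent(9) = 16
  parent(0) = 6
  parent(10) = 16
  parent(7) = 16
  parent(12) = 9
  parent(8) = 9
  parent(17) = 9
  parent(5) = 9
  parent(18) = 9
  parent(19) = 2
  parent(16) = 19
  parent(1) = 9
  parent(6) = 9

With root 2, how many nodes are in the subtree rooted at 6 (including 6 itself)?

3

Descendants of 6 (including itself): 6, 0, 15. That's 3.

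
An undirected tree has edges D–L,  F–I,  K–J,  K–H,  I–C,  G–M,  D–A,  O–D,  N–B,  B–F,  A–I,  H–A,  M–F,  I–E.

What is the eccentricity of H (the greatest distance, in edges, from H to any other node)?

5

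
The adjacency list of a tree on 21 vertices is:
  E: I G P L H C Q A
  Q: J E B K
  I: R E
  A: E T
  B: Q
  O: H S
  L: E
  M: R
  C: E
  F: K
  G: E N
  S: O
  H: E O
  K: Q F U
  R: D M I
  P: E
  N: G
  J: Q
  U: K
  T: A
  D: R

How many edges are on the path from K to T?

K - Q - E - A - T: 4 edges.

4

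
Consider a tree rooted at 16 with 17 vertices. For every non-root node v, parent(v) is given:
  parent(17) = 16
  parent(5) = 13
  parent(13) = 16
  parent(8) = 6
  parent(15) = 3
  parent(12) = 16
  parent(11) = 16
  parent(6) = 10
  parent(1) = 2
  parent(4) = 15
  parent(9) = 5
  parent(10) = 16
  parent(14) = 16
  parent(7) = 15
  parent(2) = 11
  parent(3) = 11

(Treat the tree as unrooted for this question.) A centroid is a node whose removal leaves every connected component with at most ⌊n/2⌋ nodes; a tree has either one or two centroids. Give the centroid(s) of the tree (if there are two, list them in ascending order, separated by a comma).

Delete 16: the remaining components have sizes 7, 3, 3, 1, 1, 1. Max 7 ≤ 8, so 16 is a centroid.
Every other node leaves some component of size > 8, so the centroid is unique.

16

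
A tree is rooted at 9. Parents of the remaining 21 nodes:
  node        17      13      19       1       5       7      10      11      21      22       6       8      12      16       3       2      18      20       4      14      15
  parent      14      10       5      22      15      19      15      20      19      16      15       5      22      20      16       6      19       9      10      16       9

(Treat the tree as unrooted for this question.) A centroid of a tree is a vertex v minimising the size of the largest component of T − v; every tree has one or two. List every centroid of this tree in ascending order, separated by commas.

Delete 15: the remaining components have sizes 10, 6, 3, 2. Max 10 ≤ 11, so 15 is a centroid.
Every other node leaves some component of size > 11, so the centroid is unique.

15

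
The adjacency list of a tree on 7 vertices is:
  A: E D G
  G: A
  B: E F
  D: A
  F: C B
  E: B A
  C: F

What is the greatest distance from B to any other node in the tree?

3

A farthest node from B is D (G also at distance 3).
The path B–E–A–D has 3 edges.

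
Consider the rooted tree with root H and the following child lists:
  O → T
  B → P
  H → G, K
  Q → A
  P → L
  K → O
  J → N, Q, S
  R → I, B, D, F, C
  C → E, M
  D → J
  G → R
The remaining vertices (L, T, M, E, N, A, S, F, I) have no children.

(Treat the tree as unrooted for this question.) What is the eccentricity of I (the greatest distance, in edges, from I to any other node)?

A farthest node from I is T.
The path I – R – G – H – K – O – T has 6 edges.

6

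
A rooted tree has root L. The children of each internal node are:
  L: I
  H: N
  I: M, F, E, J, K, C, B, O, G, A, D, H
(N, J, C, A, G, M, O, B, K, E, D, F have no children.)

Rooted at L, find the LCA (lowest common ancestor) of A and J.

I

Ancestors of A (toward the root): A, I, L.
Ancestors of J: J, I, L.
The deepest node appearing in both lists is I.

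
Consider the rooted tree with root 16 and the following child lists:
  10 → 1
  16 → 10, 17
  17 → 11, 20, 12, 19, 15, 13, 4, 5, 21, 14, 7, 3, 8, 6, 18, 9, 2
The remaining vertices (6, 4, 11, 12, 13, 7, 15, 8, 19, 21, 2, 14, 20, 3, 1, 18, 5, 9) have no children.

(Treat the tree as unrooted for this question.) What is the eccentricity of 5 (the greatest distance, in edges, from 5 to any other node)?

The node farthest from 5 is 1, via 5 – 17 – 16 – 10 – 1 — 4 edges.

4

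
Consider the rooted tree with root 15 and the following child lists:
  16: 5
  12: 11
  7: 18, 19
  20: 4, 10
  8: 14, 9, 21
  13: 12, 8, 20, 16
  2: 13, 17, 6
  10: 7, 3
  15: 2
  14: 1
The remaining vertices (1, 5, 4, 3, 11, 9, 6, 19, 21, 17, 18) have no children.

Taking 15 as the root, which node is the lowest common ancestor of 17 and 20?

2

Path 17→root: 17 2 15; path 20→root: 20 13 2 15.
First common node: 2.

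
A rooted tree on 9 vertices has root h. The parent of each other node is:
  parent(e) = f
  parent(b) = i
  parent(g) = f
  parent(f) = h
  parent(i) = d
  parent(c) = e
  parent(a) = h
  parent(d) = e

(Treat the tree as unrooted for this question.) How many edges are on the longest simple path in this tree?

6

Starting from b, a farthest node is a at distance 6.
One longest path: b-i-d-e-f-h-a.
So the diameter is 6.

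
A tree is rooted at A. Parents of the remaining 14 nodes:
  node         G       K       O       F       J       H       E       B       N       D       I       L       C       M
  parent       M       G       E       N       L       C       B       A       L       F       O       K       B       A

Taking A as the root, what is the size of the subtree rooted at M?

8

The subtree rooted at M contains: M, G, K, L, J, N, F, D — 8 nodes.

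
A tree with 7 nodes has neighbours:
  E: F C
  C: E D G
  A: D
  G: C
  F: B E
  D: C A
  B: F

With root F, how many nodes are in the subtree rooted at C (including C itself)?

4

Descendants of C (including itself): C, D, G, A. That's 4.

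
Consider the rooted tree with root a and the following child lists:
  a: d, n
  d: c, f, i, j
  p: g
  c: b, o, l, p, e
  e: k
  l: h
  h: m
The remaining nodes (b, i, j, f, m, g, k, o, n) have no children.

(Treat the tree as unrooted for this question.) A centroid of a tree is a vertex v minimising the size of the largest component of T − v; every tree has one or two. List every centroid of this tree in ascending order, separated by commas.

c

Removing c splits the tree into components of sizes 6, 3, 2, 2, 1, 1; the largest is 6 ≤ ⌊16/2⌋ = 8.
Every other node leaves some component of size > 8, so the centroid is unique.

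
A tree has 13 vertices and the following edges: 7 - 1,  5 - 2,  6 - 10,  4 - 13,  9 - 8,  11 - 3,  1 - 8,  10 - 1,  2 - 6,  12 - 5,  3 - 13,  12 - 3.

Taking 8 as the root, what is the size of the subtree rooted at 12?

12's subtree: {12, 3, 13, 11, 4}, size 5.

5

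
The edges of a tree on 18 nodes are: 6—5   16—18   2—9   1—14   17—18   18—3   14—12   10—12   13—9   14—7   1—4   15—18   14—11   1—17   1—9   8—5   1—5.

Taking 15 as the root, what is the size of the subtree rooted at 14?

14's subtree: {14, 11, 7, 12, 10}, size 5.

5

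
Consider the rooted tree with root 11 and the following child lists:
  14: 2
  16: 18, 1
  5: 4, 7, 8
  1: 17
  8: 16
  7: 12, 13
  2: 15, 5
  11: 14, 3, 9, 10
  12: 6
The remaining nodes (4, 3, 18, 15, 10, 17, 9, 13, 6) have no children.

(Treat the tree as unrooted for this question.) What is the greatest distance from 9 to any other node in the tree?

A farthest node from 9 is 17.
The path 9-11-14-2-5-8-16-1-17 has 8 edges.

8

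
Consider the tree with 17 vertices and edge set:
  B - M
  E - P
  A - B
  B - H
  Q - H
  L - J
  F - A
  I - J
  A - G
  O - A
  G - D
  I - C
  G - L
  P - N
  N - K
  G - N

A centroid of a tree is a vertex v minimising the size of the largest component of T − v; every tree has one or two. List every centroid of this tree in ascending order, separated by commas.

G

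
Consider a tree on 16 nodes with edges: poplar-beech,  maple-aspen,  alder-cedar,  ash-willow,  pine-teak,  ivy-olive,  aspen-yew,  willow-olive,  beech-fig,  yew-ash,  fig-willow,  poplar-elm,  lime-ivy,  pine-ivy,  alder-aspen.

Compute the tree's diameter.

9

Starting from cedar, a farthest node is teak at distance 9.
One longest path: cedar–alder–aspen–yew–ash–willow–olive–ivy–pine–teak.
So the diameter is 9.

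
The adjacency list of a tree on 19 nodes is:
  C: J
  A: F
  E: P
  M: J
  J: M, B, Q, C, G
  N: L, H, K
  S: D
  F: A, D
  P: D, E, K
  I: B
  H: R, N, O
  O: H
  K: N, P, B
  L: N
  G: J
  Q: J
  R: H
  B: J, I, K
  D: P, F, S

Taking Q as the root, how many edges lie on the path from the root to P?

4

Path from Q to P: Q → J → B → K → P, which has 4 edges.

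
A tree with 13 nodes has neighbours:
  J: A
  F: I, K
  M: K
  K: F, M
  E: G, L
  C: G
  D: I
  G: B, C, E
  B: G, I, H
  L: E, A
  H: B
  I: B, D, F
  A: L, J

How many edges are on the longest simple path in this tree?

9

A longest path is J-A-L-E-G-B-I-F-K-M, with 9 edges.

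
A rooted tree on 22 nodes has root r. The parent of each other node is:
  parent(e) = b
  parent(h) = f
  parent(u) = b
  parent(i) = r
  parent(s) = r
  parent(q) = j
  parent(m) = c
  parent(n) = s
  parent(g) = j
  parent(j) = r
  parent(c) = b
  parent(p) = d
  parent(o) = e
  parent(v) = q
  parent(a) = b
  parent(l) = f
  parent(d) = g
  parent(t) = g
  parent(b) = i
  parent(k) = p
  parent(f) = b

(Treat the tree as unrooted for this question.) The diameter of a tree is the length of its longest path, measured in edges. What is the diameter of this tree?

9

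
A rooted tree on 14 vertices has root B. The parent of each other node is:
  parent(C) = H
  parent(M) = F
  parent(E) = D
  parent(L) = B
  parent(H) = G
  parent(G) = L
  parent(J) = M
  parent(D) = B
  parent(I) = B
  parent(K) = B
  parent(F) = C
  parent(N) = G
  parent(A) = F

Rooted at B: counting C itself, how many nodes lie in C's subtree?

5

The subtree rooted at C contains: C, F, A, M, J — 5 nodes.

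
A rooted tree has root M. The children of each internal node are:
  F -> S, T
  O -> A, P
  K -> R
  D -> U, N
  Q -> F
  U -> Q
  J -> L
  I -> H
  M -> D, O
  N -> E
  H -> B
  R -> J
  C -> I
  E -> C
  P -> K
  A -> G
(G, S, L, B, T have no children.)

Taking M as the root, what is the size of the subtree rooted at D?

12

Descendants of D (including itself): D, N, U, E, Q, C, F, I, S, T, H, B. That's 12.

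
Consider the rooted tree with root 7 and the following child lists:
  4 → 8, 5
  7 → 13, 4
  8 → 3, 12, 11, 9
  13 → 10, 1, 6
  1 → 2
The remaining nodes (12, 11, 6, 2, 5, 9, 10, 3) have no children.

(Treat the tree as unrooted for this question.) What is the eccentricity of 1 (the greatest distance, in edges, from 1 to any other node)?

Distances from 1 peak at 5, attained at 11 (3, 12, 9 also at distance 5).
1-13-7-4-8-11

5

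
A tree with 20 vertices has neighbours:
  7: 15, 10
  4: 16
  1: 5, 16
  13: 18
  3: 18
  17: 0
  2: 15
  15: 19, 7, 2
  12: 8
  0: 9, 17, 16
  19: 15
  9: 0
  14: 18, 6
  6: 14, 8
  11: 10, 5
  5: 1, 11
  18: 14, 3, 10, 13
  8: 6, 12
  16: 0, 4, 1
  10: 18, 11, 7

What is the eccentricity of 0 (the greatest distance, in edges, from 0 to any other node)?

Distances from 0 peak at 10, attained at 12.
0 – 16 – 1 – 5 – 11 – 10 – 18 – 14 – 6 – 8 – 12

10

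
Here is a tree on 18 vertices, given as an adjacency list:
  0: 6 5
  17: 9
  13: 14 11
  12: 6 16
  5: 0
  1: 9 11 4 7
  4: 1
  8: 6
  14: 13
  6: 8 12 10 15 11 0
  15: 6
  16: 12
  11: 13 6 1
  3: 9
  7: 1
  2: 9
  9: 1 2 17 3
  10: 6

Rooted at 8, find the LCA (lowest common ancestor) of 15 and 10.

Path 15→root: 15 6 8; path 10→root: 10 6 8.
First common node: 6.

6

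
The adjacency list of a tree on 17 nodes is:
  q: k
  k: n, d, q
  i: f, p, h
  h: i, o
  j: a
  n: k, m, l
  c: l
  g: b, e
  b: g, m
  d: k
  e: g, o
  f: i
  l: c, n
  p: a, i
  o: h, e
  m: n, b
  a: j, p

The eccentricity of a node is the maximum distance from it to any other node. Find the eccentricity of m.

9

The node farthest from m is j, via m–b–g–e–o–h–i–p–a–j — 9 edges.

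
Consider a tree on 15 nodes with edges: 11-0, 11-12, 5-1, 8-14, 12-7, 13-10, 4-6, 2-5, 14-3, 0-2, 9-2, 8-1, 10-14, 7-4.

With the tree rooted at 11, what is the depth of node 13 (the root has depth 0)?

8

Climbing from 13 to the root: 13–10–14–8–1–5–2–0–11. That's 8 steps.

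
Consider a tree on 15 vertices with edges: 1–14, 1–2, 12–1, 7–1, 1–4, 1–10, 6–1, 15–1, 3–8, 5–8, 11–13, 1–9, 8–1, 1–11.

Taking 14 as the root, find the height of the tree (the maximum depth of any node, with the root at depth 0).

The longest root-to-leaf path is 14-1-11-13 (3 edges).

3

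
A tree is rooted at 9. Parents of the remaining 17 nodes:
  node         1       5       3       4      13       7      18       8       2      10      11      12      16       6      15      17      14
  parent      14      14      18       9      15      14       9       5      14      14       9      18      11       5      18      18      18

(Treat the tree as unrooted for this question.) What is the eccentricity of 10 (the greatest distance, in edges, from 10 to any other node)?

5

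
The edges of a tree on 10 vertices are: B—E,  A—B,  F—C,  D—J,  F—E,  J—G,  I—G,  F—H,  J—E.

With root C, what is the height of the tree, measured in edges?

5

The longest root-to-leaf path is C-F-E-J-G-I (5 edges).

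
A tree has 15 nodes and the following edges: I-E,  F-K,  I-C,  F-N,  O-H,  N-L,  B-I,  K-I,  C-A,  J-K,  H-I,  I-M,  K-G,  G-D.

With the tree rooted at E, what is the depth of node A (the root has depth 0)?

3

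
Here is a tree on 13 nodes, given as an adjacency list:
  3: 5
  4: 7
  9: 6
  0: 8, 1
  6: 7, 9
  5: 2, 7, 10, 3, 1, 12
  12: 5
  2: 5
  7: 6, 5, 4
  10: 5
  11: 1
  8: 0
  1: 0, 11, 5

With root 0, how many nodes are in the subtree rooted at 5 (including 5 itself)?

9

Descendants of 5 (including itself): 5, 10, 7, 2, 12, 3, 6, 4, 9. That's 9.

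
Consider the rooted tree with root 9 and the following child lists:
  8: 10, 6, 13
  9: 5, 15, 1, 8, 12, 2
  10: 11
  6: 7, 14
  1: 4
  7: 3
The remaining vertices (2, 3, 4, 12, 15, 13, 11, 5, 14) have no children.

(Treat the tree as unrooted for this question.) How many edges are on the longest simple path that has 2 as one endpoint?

Distances from 2 peak at 5, attained at 3.
2 – 9 – 8 – 6 – 7 – 3

5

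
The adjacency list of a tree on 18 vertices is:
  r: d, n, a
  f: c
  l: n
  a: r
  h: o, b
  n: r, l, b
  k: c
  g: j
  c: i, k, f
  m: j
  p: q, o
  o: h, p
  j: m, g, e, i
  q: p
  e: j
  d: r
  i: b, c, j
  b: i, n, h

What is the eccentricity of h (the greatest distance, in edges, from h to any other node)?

4

Distances from h peak at 4, attained at g (e, f, a, k, m, d also at distance 4).
h – b – i – j – g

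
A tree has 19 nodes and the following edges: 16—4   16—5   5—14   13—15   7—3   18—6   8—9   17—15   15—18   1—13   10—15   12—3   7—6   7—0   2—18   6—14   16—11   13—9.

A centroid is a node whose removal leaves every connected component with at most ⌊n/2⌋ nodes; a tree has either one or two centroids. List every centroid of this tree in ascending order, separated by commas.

6

If 6 is removed the pieces have sizes 9, 5, 4, all ≤ ⌊19/2⌋ = 9.
Every other node leaves some component of size > 9, so the centroid is unique.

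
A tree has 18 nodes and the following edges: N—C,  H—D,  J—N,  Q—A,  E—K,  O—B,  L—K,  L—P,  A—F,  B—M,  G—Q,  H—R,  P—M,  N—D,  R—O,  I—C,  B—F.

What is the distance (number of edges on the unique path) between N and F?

N–D–H–R–O–B–F: 6 edges.

6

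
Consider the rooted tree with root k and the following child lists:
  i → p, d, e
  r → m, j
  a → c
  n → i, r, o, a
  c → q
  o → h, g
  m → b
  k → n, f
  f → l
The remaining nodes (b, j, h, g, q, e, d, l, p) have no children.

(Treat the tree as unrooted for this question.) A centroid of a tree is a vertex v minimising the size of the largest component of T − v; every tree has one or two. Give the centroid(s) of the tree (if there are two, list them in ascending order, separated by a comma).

n

If n is removed the pieces have sizes 4, 4, 3, 3, 3, all ≤ ⌊18/2⌋ = 9.
Every other node leaves some component of size > 9, so the centroid is unique.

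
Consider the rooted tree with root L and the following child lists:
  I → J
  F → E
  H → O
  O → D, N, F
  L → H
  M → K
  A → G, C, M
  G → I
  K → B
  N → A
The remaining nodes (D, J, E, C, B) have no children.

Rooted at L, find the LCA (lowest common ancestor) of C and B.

A

Ancestors of C (toward the root): C, A, N, O, H, L.
Ancestors of B: B, K, M, A, N, O, H, L.
The deepest node appearing in both lists is A.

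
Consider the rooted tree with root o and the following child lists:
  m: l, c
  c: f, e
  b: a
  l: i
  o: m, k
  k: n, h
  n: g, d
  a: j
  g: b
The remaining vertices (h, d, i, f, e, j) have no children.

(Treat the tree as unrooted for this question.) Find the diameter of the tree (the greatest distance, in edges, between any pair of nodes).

9

Starting from j, a farthest node is i at distance 9.
One longest path: j – a – b – g – n – k – o – m – l – i.
So the diameter is 9.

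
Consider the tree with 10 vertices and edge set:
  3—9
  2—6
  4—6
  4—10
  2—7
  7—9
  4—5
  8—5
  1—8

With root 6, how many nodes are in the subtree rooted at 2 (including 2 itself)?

4

The subtree rooted at 2 contains: 2, 7, 9, 3 — 4 nodes.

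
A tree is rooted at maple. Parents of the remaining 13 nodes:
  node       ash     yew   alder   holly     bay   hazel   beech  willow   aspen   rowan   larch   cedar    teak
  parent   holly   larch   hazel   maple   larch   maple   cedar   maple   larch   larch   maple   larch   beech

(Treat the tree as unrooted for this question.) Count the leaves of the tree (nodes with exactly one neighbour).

8

Exactly 8 nodes have a single neighbour: alder, ash, aspen, bay, rowan, teak, willow, yew.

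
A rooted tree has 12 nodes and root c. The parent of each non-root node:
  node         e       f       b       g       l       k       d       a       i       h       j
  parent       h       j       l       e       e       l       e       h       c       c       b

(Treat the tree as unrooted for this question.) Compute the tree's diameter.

Starting from f, a farthest node is i at distance 7.
One longest path: f – j – b – l – e – h – c – i.
So the diameter is 7.

7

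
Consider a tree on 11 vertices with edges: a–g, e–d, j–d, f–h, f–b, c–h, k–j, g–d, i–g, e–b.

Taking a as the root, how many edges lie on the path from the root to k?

4

a – g – d – j – k — 4 edges.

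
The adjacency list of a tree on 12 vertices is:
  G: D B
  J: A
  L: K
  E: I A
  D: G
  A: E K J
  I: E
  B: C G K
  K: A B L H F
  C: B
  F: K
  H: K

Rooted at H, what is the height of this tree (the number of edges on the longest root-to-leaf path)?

4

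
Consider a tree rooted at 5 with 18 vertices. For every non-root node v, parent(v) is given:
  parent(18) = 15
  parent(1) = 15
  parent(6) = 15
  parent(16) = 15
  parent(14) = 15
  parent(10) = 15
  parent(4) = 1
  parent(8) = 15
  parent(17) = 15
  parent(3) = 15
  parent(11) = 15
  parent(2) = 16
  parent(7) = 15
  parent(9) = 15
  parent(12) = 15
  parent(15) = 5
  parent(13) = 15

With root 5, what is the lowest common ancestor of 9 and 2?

9's ancestor chain is 9, 15, 5 and 2's is 2, 16, 15, 5; they first meet at 15.

15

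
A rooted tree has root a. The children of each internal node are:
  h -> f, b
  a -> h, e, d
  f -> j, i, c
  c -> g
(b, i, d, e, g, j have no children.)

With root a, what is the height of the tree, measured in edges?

4

The longest root-to-leaf path is a – h – f – c – g (4 edges).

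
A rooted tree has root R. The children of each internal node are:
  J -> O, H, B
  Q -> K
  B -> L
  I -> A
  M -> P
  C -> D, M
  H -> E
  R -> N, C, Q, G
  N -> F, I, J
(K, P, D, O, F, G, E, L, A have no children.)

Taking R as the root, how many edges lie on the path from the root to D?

Climbing from D to the root: D–C–R. That's 2 steps.

2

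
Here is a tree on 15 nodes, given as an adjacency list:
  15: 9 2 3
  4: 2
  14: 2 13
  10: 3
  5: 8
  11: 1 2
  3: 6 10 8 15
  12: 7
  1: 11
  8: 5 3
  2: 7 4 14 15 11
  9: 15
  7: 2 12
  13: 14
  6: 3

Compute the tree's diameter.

6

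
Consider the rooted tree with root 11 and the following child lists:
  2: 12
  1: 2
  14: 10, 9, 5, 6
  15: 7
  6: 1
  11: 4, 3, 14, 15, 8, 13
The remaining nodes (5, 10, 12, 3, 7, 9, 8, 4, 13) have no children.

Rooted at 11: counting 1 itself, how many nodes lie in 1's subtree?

3

1's subtree: {1, 2, 12}, size 3.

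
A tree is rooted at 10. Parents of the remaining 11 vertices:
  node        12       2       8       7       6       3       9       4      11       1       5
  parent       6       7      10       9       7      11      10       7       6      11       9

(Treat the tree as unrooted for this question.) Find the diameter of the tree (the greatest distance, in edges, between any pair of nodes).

A longest path is 3 - 11 - 6 - 7 - 9 - 10 - 8, with 6 edges.

6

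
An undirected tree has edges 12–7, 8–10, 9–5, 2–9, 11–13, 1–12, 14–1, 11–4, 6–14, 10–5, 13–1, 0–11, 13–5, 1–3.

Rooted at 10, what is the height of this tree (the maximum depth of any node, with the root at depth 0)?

5

A deepest node is 7, reached by 10–5–13–1–12–7.
That path has 5 edges, so the height is 5.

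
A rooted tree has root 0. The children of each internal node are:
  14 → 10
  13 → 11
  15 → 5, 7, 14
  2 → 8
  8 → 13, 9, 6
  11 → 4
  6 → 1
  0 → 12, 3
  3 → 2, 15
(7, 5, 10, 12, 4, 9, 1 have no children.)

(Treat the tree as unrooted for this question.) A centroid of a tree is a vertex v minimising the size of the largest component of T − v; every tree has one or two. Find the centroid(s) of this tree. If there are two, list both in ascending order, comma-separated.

2, 3

If 3 is removed the pieces have sizes 8, 5, 2, all ≤ ⌊16/2⌋ = 8.
Its neighbour 2 also leaves a largest component of size 8, so both are centroids.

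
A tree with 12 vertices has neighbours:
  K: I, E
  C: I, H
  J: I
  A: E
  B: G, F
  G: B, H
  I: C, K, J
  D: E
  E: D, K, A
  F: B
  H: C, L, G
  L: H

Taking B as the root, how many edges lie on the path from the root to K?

5

Path from B to K: B – G – H – C – I – K, which has 5 edges.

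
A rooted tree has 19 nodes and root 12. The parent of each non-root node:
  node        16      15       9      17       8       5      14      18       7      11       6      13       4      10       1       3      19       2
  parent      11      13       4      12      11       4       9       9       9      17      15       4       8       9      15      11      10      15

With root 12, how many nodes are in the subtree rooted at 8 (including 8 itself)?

8's subtree: {8, 4, 9, 13, 5, 10, 18, 14, 7, 15, 19, 2, 6, 1}, size 14.

14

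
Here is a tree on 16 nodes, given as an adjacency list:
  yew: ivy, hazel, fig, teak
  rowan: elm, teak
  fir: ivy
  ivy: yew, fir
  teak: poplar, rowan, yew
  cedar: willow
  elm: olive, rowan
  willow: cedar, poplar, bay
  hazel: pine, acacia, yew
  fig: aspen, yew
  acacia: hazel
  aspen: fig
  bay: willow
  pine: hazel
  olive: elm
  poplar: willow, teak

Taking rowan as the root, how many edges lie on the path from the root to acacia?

Climbing from acacia to the root: acacia – hazel – yew – teak – rowan. That's 4 steps.

4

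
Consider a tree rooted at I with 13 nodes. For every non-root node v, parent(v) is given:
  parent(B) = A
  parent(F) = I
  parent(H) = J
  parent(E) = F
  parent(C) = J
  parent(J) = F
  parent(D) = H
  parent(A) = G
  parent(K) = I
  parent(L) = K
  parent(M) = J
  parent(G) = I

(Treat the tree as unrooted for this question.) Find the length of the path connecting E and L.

4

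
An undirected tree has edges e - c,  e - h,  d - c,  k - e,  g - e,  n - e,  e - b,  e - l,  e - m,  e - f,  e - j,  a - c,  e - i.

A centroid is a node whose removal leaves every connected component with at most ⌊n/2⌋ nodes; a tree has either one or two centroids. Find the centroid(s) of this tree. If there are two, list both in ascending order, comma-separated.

e

Delete e: the remaining components have sizes 3, 1, 1, 1, 1, 1, 1, 1, 1, 1, 1. Max 3 ≤ 7, so e is a centroid.
Every other node leaves some component of size > 7, so the centroid is unique.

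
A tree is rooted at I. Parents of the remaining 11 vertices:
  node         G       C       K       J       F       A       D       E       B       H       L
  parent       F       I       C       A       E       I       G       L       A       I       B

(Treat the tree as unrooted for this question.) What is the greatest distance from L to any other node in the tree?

A farthest node from L is K.
The path L–B–A–I–C–K has 5 edges.

5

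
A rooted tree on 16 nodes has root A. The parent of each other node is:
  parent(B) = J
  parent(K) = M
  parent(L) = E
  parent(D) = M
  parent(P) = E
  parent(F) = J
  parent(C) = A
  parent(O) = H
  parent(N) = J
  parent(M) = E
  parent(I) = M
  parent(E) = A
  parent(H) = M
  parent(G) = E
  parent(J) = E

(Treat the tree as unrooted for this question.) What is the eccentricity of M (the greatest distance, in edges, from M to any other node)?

3

Distances from M peak at 3, attained at B (N, C, F also at distance 3).
M–E–J–B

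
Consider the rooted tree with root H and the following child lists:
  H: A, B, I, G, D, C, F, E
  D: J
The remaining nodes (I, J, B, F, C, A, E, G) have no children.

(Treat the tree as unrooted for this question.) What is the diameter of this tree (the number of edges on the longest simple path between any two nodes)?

3

BFS from J reaches F last, at distance 3; BFS from F confirms no node is farther.
Path: J – D – H – F.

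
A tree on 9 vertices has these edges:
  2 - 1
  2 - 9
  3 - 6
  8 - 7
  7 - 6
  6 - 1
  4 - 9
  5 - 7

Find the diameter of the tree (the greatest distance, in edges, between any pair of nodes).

6

A longest path is 8–7–6–1–2–9–4, with 6 edges.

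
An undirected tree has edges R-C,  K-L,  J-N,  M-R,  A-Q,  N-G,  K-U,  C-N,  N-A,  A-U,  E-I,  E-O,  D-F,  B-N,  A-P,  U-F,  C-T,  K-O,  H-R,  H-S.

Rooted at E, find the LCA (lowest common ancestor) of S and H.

H

Path S→root: S H R C N A U K O E; path H→root: H R C N A U K O E.
First common node: H.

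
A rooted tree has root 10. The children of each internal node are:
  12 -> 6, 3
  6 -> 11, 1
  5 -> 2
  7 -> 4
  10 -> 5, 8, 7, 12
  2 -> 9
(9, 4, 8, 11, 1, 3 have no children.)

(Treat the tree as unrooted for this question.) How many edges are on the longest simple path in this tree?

6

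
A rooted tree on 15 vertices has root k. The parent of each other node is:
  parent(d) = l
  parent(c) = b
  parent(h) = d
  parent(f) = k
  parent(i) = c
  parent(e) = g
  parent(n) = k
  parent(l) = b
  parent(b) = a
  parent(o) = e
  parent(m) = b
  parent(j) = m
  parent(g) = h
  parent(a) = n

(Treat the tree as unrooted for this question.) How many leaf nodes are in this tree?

Exactly 4 nodes have a single neighbour: f, i, j, o.

4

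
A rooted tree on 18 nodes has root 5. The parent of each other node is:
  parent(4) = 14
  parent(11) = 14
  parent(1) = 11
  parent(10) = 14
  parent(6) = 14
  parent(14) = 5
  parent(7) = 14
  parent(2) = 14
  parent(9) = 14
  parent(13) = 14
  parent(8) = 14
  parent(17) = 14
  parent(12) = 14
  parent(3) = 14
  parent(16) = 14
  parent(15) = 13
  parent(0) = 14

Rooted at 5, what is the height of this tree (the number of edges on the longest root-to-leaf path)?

1 sits deepest: 5 – 14 – 11 – 1 — 3 edges from the root.

3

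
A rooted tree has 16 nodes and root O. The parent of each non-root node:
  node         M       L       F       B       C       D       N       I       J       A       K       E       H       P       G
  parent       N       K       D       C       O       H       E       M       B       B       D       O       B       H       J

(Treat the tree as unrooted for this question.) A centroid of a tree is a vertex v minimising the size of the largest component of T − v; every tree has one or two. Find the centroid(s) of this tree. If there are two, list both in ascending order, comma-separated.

If B is removed the pieces have sizes 6, 6, 2, 1, all ≤ ⌊16/2⌋ = 8.
No neighbour of B does as well, so B is the unique centroid.

B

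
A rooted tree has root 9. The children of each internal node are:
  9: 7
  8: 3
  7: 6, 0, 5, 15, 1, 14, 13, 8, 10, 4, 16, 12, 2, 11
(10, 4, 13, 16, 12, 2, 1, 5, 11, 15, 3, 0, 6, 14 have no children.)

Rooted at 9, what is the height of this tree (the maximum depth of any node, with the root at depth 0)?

3

A deepest node is 3, reached by 9–7–8–3.
That path has 3 edges, so the height is 3.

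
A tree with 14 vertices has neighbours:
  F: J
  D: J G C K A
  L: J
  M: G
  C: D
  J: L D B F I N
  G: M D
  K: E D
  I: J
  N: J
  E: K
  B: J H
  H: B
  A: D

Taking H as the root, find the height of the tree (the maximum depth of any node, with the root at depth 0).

A deepest node is E, reached by H–B–J–D–K–E.
That path has 5 edges, so the height is 5.

5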